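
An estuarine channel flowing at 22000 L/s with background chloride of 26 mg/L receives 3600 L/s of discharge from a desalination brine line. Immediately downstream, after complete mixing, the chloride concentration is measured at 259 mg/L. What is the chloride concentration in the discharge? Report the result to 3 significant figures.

Mass balance: 22000·26.00 + 3600·Cₑ = 25600·259.0
→ Cₑ = (25600·259.0 − 22000·26.00) / 3600 = 1683 mg/L.

1680 mg/L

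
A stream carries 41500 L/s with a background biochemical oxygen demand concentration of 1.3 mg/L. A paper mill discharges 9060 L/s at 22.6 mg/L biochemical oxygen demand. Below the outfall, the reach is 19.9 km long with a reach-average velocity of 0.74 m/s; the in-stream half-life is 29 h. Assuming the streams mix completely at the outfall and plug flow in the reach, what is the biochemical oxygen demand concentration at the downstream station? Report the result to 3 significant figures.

Mass balance: C = (41500·1.300 + 9060·22.60) / 50560 = 258700/50560 = 5.117 mg/L.
Travel time t = 19.9·1000 / 0.74 = 26890 s = 7.470 h.
Half-life 29 h → k = ln 2 / 29 = 0.02390 h⁻¹ = 0.5736 d⁻¹.
After decay, C = 5.117 × e^(−kt) = 5.117 × 0.8365 = 4.280 mg/L.

4.28 mg/L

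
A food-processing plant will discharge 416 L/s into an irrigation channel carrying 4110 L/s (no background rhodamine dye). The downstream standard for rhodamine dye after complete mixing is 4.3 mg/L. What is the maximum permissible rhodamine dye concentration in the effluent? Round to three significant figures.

46.8 mg/L

At the limit, (Qr·Cr + Qe·Cₑ)/(Qr + Qe) = 4.3:
Cₑ = (4526·4.3 − 4110·0) / 416.0 = 46.78 mg/L.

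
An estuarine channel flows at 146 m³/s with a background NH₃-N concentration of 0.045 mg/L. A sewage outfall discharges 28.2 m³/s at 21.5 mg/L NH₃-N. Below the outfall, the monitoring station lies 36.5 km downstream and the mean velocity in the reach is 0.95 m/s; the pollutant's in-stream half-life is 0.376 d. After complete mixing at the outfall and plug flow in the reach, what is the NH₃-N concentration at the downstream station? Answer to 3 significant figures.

Conservation of mass: C = (146.0·0.04500 + 28.20·21.50) / 174.2 = 612.9/174.2 = 3.518 mg/L.
Travel time t = 36.5·1000 / 0.95 = 38420 s = 10.67 h.
Half-life 0.376 d → k = ln 2 / 0.376 = 1.843 d⁻¹.
Decay over the reach: 3.518·exp(−kt) = 3.518·0.4405 = 1.550 mg/L.

1.55 mg/L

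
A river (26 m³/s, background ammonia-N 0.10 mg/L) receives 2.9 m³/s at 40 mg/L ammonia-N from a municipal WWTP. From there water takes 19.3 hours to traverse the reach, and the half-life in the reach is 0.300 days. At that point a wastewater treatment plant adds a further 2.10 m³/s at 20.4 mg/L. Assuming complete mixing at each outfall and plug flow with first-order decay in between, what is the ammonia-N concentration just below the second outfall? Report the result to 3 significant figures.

1.98 mg/L

Flow-weighted average: C = (26.00·0.1000 + 2.900·40.00) / 28.90 = 118.6/28.90 = 4.104 mg/L; combined flow 28.90 m³/s.
Half-life 0.300 d → k = ln 2 / 0.300 = 2.310 d⁻¹.
Applying C = C₀e^(−kt): 4.104 × 0.1560 = 0.6401 mg/L.
At the second outfall, C = (28.90·0.6401 + 2.100·20.40) / (28.90 + 2.100) = 1.979 mg/L.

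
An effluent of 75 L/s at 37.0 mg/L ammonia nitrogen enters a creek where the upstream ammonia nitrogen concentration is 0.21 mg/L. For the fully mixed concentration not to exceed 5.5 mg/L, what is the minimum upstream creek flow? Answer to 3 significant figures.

Set C_mix = 5.5: (Q·0.2100 + 75.00·37.00) / (Q + 75.00) = 5.5
→ Q = 75.00·(37.00 − 5.5)/(5.5 − 0.2100) = 446.6 L/s.

447 L/s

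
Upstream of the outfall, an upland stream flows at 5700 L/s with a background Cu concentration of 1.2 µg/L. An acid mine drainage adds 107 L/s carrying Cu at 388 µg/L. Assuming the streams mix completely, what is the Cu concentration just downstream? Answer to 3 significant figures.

Flow-weighted average: C = (5700·1.200 + 107.0·388.0) / 5807 = 48360/5807 = 8.327 µg/L.

8.33 µg/L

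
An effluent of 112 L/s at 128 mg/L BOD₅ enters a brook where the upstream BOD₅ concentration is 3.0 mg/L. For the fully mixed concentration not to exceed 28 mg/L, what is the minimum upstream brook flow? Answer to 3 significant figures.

Set C_mix = 28: (Q·3.000 + 112.0·128.0) / (Q + 112.0) = 28
→ Q = 112.0·(128.0 − 28)/(28 − 3.000) = 448.0 L/s.

448 L/s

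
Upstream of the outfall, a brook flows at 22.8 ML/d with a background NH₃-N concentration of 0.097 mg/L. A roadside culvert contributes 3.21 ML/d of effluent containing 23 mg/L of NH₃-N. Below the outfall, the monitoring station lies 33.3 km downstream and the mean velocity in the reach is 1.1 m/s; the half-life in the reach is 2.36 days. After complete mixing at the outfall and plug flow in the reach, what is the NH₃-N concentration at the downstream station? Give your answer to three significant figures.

2.64 mg/L

Mass balance: C = (22.80·0.09700 + 3.210·23.00) / 26.01 = 76.04/26.01 = 2.924 mg/L.
Travel time t = 33.3·1000 / 1.1 = 30270 s = 8.409 h.
Half-life 2.36 d → k = ln 2 / 2.36 = 0.2937 d⁻¹.
Decay over the reach: 2.924·exp(−kt) = 2.924·0.9022 = 2.638 mg/L.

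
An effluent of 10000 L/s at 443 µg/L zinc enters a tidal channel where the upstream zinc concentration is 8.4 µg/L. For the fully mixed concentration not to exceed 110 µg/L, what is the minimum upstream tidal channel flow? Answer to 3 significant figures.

Set C_mix = 110: (Q·8.400 + 10000·443.0) / (Q + 10000) = 110
→ Q = 10000·(443.0 − 110)/(110 − 8.400) = 32780 L/s.

32800 L/s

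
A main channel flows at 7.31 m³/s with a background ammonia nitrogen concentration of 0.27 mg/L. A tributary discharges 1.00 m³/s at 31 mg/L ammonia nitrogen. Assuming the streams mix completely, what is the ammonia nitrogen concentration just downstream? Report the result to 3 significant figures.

Flow-weighted average: C = (7.310·0.2700 + 1.000·31.00) / 8.310 = 32.97/8.310 = 3.968 mg/L.

3.97 mg/L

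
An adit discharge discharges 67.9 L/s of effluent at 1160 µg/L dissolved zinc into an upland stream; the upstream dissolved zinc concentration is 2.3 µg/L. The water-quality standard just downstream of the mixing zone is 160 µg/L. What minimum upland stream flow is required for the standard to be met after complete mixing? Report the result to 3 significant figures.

Set C_mix = 160: (Q·2.300 + 67.90·1160) / (Q + 67.90) = 160
→ Q = 67.90·(1160 − 160)/(160 − 2.300) = 430.6 L/s.

431 L/s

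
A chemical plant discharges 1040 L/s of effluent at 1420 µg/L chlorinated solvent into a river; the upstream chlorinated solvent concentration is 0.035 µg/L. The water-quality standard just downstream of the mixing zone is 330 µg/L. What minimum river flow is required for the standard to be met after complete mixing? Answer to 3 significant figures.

3440 L/s

Set C_mix = 330: (Q·0.03500 + 1040·1420) / (Q + 1040) = 330
→ Q = 1040·(1420 − 330)/(330 − 0.03500) = 3436 L/s.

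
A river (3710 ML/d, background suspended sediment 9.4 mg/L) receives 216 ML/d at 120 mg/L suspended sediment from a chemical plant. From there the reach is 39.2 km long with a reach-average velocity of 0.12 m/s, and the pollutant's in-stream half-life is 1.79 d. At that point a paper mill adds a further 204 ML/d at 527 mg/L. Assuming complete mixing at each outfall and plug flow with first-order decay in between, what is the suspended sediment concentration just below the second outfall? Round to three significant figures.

29.4 mg/L

Flow-weighted average: C = (3710·9.400 + 216.0·120.0) / 3926 = 60790/3926 = 15.48 mg/L; combined flow 3926 ML/d.
Travel time t = 39.2·1000 / 0.12 = 326700 s = 90.74 h.
Half-life 1.79 d → k = ln 2 / 1.79 = 0.3872 d⁻¹.
Decay over the reach: 15.48·exp(−kt) = 15.48·0.2313 = 3.582 mg/L.
At the second outfall, C = (3926·3.582 + 204.0·527.0) / (3926 + 204.0) = 29.44 mg/L.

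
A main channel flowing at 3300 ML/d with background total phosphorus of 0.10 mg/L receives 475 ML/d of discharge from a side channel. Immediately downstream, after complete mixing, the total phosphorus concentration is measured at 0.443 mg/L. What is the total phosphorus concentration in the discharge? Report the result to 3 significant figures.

Mass balance: 3300·0.1000 + 475.0·Cₑ = 3775·0.4430
→ Cₑ = (3775·0.4430 − 3300·0.1000) / 475.0 = 2.826 mg/L.

2.83 mg/L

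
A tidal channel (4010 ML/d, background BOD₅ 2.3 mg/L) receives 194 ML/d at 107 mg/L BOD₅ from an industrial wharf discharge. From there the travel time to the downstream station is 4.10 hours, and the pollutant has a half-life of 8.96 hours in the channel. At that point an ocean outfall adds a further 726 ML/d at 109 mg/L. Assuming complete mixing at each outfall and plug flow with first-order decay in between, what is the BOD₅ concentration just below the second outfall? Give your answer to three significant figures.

20.5 mg/L

Mass balance: C = (4010·2.300 + 194.0·107.0) / 4204 = 29980/4204 = 7.132 mg/L; combined flow 4204 ML/d.
Half-life 8.96 h → k = ln 2 / 8.96 = 0.07736 h⁻¹ = 1.857 d⁻¹.
Applying C = C₀e^(−kt): 7.132 × 0.7282 = 5.193 mg/L.
At the second outfall, C = (4204·5.193 + 726.0·109.0) / (4204 + 726.0) = 20.48 mg/L.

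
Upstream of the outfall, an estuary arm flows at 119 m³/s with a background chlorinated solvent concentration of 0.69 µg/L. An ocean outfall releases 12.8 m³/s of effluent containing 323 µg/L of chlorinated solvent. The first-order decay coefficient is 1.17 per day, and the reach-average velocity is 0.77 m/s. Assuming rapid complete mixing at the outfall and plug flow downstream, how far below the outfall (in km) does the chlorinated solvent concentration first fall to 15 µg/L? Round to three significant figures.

After mixing, C = (119.0·0.6900 + 12.80·323.0) / 131.8 = 4217/131.8 = 31.99 µg/L.
Set 31.99·exp(−k·t) = 15 → t = ln(31.99/15)/k = 55930 s = 15.54 h.
Distance = v·t = 0.77·55930 = 43070 m = 43.07 km.

43.1 km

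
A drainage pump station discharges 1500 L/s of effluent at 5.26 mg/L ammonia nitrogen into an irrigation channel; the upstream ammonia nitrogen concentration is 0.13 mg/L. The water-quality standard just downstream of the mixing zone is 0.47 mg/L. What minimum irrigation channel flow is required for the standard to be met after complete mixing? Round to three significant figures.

21100 L/s

Set C_mix = 0.47: (Q·0.1300 + 1500·5.260) / (Q + 1500) = 0.47
→ Q = 1500·(5.260 − 0.47)/(0.47 − 0.1300) = 21130 L/s.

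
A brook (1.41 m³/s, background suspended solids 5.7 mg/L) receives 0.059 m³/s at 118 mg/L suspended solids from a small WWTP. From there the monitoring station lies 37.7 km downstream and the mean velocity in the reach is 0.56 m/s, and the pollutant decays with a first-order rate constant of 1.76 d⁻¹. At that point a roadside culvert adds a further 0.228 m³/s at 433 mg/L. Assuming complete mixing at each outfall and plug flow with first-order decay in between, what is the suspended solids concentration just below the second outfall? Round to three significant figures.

Flow-weighted average: C = (1.410·5.700 + 0.05900·118.0) / 1.469 = 15.00/1.469 = 10.21 mg/L; combined flow 1.469 m³/s.
Travel time t = 37.7·1000 / 0.56 = 67320 s = 18.70 h.
Decay over the reach: 10.21·exp(−kt) = 10.21·0.2538 = 2.591 mg/L.
Second outfall: C = (1.469·2.591 + 0.2280·433.0)/1.697 = 60.42 mg/L.

60.4 mg/L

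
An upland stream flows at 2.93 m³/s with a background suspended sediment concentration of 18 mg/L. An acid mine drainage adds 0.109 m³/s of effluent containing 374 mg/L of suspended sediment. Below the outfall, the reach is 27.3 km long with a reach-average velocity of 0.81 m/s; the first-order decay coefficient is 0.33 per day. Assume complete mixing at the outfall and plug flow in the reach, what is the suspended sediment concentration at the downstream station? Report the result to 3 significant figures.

27.1 mg/L

After mixing, C = (2.930·18.00 + 0.1090·374.0) / 3.039 = 93.51/3.039 = 30.77 mg/L.
Travel time t = 27.3·1000 / 0.81 = 33700 s = 9.362 h.
Applying C = C₀e^(−kt): 30.77 × 0.8792 = 27.05 mg/L.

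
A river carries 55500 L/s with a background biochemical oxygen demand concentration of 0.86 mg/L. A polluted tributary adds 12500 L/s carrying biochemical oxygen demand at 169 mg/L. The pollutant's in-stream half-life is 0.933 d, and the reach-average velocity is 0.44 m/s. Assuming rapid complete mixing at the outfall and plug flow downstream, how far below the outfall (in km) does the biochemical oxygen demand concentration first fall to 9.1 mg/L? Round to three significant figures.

64.0 km

Conservation of mass: C = (55500·0.8600 + 12500·169.0) / 68000 = 2160000/68000 = 31.77 mg/L.
Half-life 0.933 d → k = ln 2 / 0.933 = 0.7429 d⁻¹.
Set 31.77·exp(−k·t) = 9.1 → t = ln(31.77/9.1)/k = 145400 s = 40.39 h.
Distance = v·t = 0.44·145400 = 63970 m = 63.97 km.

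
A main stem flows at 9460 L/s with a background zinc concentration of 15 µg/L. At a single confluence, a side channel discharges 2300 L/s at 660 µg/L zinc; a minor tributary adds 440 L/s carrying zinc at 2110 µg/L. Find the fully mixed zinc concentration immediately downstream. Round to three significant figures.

212 µg/L

Conservation of mass: C = (9460·15.00 + 2300·660.0 + 440.0·2110) / 12200 = 2588000/12200 = 212.2 µg/L.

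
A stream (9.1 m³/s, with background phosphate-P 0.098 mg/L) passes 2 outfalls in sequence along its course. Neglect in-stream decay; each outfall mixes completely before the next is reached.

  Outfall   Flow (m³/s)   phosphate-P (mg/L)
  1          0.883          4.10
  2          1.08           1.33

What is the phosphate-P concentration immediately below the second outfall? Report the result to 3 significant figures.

Outfall 1: combined Q = 9.983 m³/s; C = (9.100·0.09800 + 0.8830·4.100)/9.983 = 0.4520 mg/L.
Outfall 2: combined Q = 11.06 m³/s; C = (9.983·0.4520 + 1.080·1.330)/11.06 = 0.5377 mg/L.

0.538 mg/L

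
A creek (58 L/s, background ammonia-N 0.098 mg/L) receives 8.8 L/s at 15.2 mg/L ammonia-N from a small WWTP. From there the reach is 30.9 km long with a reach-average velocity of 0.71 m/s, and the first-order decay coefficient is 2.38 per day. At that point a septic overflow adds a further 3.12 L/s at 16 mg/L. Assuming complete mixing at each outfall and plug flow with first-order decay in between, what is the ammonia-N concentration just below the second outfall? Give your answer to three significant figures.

1.32 mg/L

Mass balance: C = (58.00·0.09800 + 8.800·15.20) / 66.80 = 139.4/66.80 = 2.087 mg/L; combined flow 66.80 L/s.
Travel time t = 30.9·1000 / 0.71 = 43520 s = 12.09 h.
After decay, C = 2.087 × e^(−kt) = 2.087 × 0.3015 = 0.6295 mg/L.
At the second outfall, C = (66.80·0.6295 + 3.120·16.00) / (66.80 + 3.120) = 1.315 mg/L.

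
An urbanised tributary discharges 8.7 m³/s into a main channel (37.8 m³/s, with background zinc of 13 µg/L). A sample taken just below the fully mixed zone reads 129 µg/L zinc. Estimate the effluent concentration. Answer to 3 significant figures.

633 µg/L

Mass balance: 37.80·13.00 + 8.700·Cₑ = 46.50·129.0
→ Cₑ = (46.50·129.0 − 37.80·13.00) / 8.700 = 633.0 µg/L.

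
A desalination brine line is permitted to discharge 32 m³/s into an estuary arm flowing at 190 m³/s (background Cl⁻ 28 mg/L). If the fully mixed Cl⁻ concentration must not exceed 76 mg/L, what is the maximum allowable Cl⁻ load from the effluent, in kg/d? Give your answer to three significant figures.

Mass balance at the limit: 190.0·28.00 + 32.00·Cₑ = 222.0·76 → Cₑ = 361.0 mg/L.
Load = 32.00 m³/s × 361.0 g/m³ × 86 400 s/d = 998100 kg/d.

998000 kg/d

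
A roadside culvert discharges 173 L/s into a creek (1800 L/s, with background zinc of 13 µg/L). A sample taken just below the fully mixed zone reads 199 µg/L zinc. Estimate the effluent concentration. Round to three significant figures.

Mass balance: 1800·13.00 + 173.0·Cₑ = 1973·199.0
→ Cₑ = (1973·199.0 − 1800·13.00) / 173.0 = 2134 µg/L.

2130 µg/L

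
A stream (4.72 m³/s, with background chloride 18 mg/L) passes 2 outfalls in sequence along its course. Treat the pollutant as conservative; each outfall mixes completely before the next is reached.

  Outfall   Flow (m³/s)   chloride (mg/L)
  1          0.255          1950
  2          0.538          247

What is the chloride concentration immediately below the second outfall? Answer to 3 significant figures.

130 mg/L

Below outfall 1: Q → 4.975 m³/s, C = (4.720·18.00 + 0.2550·1950)/4.975 = 117.0 mg/L.
Below outfall 2: Q → 5.513 m³/s, C = (4.975·117.0 + 0.5380·247.0)/5.513 = 129.7 mg/L.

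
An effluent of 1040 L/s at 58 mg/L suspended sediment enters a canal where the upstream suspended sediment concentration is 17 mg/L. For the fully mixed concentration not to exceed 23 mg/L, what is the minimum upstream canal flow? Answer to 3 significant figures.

6070 L/s

Set C_mix = 23: (Q·17.00 + 1040·58.00) / (Q + 1040) = 23
→ Q = 1040·(58.00 − 23)/(23 − 17.00) = 6067 L/s.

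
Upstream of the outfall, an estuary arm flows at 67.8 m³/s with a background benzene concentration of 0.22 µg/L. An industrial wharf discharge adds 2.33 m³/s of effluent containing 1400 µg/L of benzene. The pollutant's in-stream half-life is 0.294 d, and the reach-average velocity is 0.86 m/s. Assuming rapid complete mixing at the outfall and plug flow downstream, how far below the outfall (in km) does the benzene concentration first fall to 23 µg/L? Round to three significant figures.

Mass balance: C = (67.80·0.2200 + 2.330·1400) / 70.13 = 3277/70.13 = 46.73 µg/L.
Half-life 0.294 d → k = ln 2 / 0.294 = 2.358 d⁻¹.
Set 46.73·exp(−k·t) = 23 → t = ln(46.73/23)/k = 25980 s = 7.215 h.
Distance = v·t = 0.86·25980 = 22340 m = 22.34 km.

22.3 km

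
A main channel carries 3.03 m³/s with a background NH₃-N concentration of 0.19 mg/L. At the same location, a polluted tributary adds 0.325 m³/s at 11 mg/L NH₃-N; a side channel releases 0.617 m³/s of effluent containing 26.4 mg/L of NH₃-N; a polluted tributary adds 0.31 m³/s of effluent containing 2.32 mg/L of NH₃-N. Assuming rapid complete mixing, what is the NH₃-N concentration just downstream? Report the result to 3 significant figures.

Flow-weighted average: C = (3.030·0.1900 + 0.3250·11.00 + 0.6170·26.40 + 0.3100·2.320) / 4.282 = 21.16/4.282 = 4.941 mg/L.

4.94 mg/L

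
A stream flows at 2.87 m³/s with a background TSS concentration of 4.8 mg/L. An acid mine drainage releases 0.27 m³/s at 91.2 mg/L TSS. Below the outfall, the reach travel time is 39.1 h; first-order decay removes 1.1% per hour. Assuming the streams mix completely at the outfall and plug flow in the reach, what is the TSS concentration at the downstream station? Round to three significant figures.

7.94 mg/L

Flow-weighted average: C = (2.870·4.800 + 0.2700·91.20) / 3.140 = 38.40/3.140 = 12.23 mg/L.
1.1%/h lost → k = −ln(1 − 0.011) = 0.01106 h⁻¹.
Decay over the reach: 12.23·exp(−kt) = 12.23·0.6489 = 7.936 mg/L.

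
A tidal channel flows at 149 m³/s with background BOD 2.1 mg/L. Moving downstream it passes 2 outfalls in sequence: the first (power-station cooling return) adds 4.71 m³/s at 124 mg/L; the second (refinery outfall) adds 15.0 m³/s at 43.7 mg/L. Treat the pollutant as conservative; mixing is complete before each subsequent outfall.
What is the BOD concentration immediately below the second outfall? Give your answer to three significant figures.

After outfall 1: Q = 149.0 + 4.710 = 153.7 m³/s; C = (149.0·2.100 + 4.710·124.0)/153.7 = 5.835 mg/L.
After outfall 2: Q = 153.7 + 15.00 = 168.7 m³/s; C = (153.7·5.835 + 15.00·43.70)/168.7 = 9.202 mg/L.

9.20 mg/L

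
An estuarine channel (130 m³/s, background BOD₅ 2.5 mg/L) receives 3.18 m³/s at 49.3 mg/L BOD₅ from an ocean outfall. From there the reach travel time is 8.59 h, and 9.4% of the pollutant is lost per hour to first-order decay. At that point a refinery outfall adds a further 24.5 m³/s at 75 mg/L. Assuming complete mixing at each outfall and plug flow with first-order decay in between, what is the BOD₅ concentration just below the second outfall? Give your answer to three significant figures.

Mixed concentration C = ΣQC/ΣQ = (130.0·2.500 + 3.180·49.30) / 133.2 = 481.8/133.2 = 3.617 mg/L; combined flow 133.2 m³/s.
9.4%/h lost → k = −ln(1 − 0.094) = 0.09872 h⁻¹.
Applying C = C₀e^(−kt): 3.617 × 0.4283 = 1.549 mg/L.
At the second outfall, C = (133.2·1.549 + 24.50·75.00) / (133.2 + 24.50) = 12.96 mg/L.

13.0 mg/L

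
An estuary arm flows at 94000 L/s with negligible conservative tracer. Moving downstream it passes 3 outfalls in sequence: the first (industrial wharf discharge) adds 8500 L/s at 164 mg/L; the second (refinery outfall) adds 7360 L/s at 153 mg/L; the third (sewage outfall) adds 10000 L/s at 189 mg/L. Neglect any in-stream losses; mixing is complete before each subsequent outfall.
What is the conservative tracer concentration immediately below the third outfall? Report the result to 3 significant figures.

Below outfall 1: Q → 102500 L/s, C = (94000·0 + 8500·164.0)/102500 = 13.60 mg/L.
Below outfall 2: Q → 109900 L/s, C = (102500·13.60 + 7360·153.0)/109900 = 22.94 mg/L.
Below outfall 3: Q → 119900 L/s, C = (109900·22.94 + 10000·189.0)/119900 = 36.79 mg/L.

36.8 mg/L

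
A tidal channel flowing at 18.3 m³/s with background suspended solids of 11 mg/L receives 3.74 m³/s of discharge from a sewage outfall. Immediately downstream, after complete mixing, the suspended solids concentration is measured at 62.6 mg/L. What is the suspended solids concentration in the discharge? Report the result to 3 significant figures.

315 mg/L

Mass balance: 18.30·11.00 + 3.740·Cₑ = 22.04·62.60
→ Cₑ = (22.04·62.60 − 18.30·11.00) / 3.740 = 315.1 mg/L.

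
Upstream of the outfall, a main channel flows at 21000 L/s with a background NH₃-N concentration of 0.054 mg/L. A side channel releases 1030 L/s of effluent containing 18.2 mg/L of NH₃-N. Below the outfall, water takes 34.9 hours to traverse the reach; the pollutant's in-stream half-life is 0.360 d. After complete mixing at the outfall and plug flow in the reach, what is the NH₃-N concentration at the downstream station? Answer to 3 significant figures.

0.0549 mg/L

After mixing, C = (21000·0.05400 + 1030·18.20) / 22030 = 19880/22030 = 0.9024 mg/L.
Half-life 0.360 d → k = ln 2 / 0.360 = 1.925 d⁻¹.
First-order decay: C = 0.9024·exp(−k·t) = 0.9024·0.06082 = 0.05488 mg/L.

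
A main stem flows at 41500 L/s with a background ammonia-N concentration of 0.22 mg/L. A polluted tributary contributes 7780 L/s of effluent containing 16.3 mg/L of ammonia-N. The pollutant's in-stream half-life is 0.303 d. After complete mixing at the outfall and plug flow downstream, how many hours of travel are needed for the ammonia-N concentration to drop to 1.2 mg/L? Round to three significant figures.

8.73 h

Flow-weighted average: C = (41500·0.2200 + 7780·16.30) / 49280 = 135900/49280 = 2.759 mg/L.
Half-life 0.303 d → k = ln 2 / 0.303 = 2.288 d⁻¹.
2.759·exp(−k·t) = 1.2 → t = ln(2.759/1.2)/k = 31440 s = 8.733 h.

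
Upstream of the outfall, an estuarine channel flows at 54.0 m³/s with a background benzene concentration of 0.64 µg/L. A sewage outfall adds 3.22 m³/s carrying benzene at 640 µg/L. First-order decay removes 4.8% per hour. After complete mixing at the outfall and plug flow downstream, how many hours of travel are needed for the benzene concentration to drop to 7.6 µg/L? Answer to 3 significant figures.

32.0 h

After mixing, C = (54.00·0.6400 + 3.220·640.0) / 57.22 = 2095/57.22 = 36.62 µg/L.
4.8%/h lost → k = −ln(1 − 0.048) = 0.04919 h⁻¹.
36.62·exp(−k·t) = 7.6 → t = ln(36.62/7.6)/k = 115100 s = 31.97 h.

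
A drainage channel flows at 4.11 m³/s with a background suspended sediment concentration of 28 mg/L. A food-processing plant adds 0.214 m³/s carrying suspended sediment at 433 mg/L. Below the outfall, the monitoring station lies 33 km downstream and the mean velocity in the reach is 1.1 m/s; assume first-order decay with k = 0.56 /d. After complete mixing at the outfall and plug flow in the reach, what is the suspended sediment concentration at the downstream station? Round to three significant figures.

39.6 mg/L

Mixed concentration C = ΣQC/ΣQ = (4.110·28.00 + 0.2140·433.0) / 4.324 = 207.7/4.324 = 48.04 mg/L.
Travel time t = 33·1000 / 1.1 = 30000 s = 8.333 h.
First-order decay: C = 48.04·exp(−k·t) = 48.04·0.8233 = 39.55 mg/L.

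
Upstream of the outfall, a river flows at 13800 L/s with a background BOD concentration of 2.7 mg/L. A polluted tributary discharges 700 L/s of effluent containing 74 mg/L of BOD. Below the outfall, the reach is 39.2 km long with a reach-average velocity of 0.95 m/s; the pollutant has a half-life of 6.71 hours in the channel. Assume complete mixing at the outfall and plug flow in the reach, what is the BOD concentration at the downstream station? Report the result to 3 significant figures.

1.88 mg/L

Conservation of mass: C = (13800·2.700 + 700.0·74.00) / 14500 = 89060/14500 = 6.142 mg/L.
Travel time t = 39.2·1000 / 0.95 = 41260 s = 11.46 h.
Half-life 6.71 h → k = ln 2 / 6.71 = 0.1033 h⁻¹ = 2.479 d⁻¹.
Decay over the reach: 6.142·exp(−kt) = 6.142·0.3060 = 1.880 mg/L.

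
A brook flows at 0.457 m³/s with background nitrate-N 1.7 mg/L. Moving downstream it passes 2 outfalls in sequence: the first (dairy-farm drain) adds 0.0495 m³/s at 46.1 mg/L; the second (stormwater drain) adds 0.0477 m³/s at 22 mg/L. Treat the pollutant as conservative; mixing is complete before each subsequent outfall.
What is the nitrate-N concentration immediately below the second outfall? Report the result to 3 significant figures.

7.41 mg/L

Outfall 1: combined Q = 0.5065 m³/s; C = (0.4570·1.700 + 0.04950·46.10)/0.5065 = 6.039 mg/L.
Outfall 2: combined Q = 0.5542 m³/s; C = (0.5065·6.039 + 0.04770·22.00)/0.5542 = 7.413 mg/L.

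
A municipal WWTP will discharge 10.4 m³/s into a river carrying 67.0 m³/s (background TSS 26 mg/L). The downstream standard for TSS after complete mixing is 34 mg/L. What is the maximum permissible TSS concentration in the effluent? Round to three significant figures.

85.5 mg/L

At the limit, (Qr·Cr + Qe·Cₑ)/(Qr + Qe) = 34:
Cₑ = (77.40·34 − 67.00·26.00) / 10.40 = 85.54 mg/L.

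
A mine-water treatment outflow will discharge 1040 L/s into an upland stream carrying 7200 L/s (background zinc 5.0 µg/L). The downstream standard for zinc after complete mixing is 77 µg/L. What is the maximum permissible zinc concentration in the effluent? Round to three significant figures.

575 µg/L

At the limit, (Qr·Cr + Qe·Cₑ)/(Qr + Qe) = 77:
Cₑ = (8240·77 − 7200·5.000) / 1040 = 575.5 µg/L.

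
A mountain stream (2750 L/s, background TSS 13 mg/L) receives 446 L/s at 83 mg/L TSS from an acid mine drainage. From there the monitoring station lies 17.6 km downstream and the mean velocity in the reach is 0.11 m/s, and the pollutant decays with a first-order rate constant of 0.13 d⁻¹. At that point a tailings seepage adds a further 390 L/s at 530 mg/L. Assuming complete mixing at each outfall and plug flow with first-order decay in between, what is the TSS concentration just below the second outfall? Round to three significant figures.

73.6 mg/L

Flow-weighted average: C = (2750·13.00 + 446.0·83.00) / 3196 = 72770/3196 = 22.77 mg/L; combined flow 3196 L/s.
Travel time t = 17.6·1000 / 0.11 = 160000 s = 44.44 h.
After decay, C = 22.77 × e^(−kt) = 22.77 × 0.7860 = 17.90 mg/L.
Second outfall: C = (3196·17.90 + 390.0·530.0)/3586 = 73.59 mg/L.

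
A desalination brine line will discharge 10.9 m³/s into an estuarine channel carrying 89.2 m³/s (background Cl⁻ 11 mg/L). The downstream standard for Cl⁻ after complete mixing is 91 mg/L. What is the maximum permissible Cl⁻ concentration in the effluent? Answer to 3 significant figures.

746 mg/L

At the limit, (Qr·Cr + Qe·Cₑ)/(Qr + Qe) = 91:
Cₑ = (100.1·91 − 89.20·11.00) / 10.90 = 745.7 mg/L.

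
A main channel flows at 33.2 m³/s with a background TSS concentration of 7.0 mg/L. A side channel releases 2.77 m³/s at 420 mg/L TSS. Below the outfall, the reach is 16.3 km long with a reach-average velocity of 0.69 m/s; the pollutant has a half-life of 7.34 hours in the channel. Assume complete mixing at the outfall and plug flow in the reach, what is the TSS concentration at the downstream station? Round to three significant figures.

Conservation of mass: C = (33.20·7.000 + 2.770·420.0) / 35.97 = 1396/35.97 = 38.80 mg/L.
Travel time t = 16.3·1000 / 0.69 = 23620 s = 6.562 h.
Half-life 7.34 h → k = ln 2 / 7.34 = 0.09443 h⁻¹ = 2.266 d⁻¹.
After decay, C = 38.80 × e^(−kt) = 38.80 × 0.5381 = 20.88 mg/L.

20.9 mg/L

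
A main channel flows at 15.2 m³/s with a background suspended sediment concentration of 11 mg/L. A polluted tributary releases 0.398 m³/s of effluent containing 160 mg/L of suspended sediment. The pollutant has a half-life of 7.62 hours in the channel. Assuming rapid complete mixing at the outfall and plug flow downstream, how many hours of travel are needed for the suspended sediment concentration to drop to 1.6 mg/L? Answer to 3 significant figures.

After mixing, C = (15.20·11.00 + 0.3980·160.0) / 15.60 = 230.9/15.60 = 14.80 mg/L.
Half-life 7.62 h → k = ln 2 / 7.62 = 0.09096 h⁻¹ = 2.183 d⁻¹.
14.80·exp(−k·t) = 1.6 → t = ln(14.80/1.6)/k = 88050 s = 24.46 h.

24.5 h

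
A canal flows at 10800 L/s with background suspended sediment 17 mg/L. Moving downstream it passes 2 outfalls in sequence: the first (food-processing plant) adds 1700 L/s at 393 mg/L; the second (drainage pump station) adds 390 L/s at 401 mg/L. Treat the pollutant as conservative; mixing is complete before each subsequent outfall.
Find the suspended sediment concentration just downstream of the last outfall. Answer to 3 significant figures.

Outfall 1: combined Q = 12500 L/s; C = (10800·17.00 + 1700·393.0)/12500 = 68.14 mg/L.
Outfall 2: combined Q = 12890 L/s; C = (12500·68.14 + 390.0·401.0)/12890 = 78.21 mg/L.

78.2 mg/L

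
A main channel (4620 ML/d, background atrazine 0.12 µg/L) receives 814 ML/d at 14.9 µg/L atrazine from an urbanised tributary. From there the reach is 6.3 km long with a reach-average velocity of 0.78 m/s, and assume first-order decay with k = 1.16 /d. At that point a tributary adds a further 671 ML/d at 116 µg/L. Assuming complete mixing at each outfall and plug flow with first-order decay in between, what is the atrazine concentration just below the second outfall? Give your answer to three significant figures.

Conservation of mass: C = (4620·0.1200 + 814.0·14.90) / 5434 = 12680/5434 = 2.334 µg/L; combined flow 5434 ML/d.
Travel time t = 6.3·1000 / 0.78 = 8077 s = 2.244 h.
Decay over the reach: 2.334·exp(−kt) = 2.334·0.8972 = 2.094 µg/L.
Second outfall: C = (5434·2.094 + 671.0·116.0)/6105 = 14.61 µg/L.

14.6 µg/L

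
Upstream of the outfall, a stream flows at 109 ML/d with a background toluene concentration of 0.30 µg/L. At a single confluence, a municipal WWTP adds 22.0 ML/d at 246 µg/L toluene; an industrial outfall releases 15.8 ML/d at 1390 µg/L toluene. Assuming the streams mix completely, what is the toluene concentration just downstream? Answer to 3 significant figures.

187 µg/L

After mixing, C = (109.0·0.3000 + 22.00·246.0 + 15.80·1390) / 146.8 = 27410/146.8 = 186.7 µg/L.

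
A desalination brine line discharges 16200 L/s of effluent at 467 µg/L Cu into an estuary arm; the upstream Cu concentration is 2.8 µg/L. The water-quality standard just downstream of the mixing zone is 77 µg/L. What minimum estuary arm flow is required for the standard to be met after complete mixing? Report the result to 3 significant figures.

Set C_mix = 77: (Q·2.800 + 16200·467.0) / (Q + 16200) = 77
→ Q = 16200·(467.0 − 77)/(77 − 2.800) = 85150 L/s.

85100 L/s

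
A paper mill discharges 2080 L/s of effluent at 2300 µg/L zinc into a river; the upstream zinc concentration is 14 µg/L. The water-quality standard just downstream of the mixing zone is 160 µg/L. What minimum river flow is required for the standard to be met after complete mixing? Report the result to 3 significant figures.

30500 L/s

Set C_mix = 160: (Q·14.00 + 2080·2300) / (Q + 2080) = 160
→ Q = 2080·(2300 − 160)/(160 − 14.00) = 30490 L/s.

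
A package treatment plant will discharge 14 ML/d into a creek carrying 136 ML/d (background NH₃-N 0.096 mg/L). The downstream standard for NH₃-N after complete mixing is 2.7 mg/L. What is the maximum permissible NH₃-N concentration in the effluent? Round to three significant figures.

At the limit, (Qr·Cr + Qe·Cₑ)/(Qr + Qe) = 2.7:
Cₑ = (150.0·2.7 − 136.0·0.09600) / 14.00 = 28.00 mg/L.

28.0 mg/L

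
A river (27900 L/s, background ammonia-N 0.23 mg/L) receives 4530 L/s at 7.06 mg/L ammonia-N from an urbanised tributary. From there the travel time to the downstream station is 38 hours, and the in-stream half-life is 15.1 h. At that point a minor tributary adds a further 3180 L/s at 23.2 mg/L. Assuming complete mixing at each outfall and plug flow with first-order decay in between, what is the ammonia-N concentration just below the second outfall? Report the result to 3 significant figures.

2.26 mg/L

Mixed concentration C = ΣQC/ΣQ = (27900·0.2300 + 4530·7.060) / 32430 = 38400/32430 = 1.184 mg/L; combined flow 32430 L/s.
Half-life 15.1 h → k = ln 2 / 15.1 = 0.04590 h⁻¹ = 1.102 d⁻¹.
First-order decay: C = 1.184·exp(−k·t) = 1.184·0.1748 = 0.2069 mg/L.
At the second outfall, C = (32430·0.2069 + 3180·23.20) / (32430 + 3180) = 2.260 mg/L.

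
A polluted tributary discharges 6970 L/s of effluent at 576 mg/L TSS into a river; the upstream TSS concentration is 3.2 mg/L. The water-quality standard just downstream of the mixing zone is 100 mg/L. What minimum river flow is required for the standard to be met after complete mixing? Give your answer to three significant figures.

Set C_mix = 100: (Q·3.200 + 6970·576.0) / (Q + 6970) = 100
→ Q = 6970·(576.0 − 100)/(100 − 3.200) = 34270 L/s.

34300 L/s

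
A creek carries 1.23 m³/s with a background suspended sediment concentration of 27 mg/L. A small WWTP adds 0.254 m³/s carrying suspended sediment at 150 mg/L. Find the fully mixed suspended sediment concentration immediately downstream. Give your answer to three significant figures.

Conservation of mass: C = (1.230·27.00 + 0.2540·150.0) / 1.484 = 71.31/1.484 = 48.05 mg/L.

48.1 mg/L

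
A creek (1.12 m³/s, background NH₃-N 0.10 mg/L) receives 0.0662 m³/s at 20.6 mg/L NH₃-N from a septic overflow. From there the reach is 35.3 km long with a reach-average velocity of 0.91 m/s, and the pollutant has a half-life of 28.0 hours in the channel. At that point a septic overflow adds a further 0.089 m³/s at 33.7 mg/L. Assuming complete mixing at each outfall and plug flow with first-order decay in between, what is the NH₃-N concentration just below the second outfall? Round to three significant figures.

Conservation of mass: C = (1.120·0.1000 + 0.06620·20.60) / 1.186 = 1.476/1.186 = 1.244 mg/L; combined flow 1.186 m³/s.
Travel time t = 35.3·1000 / 0.91 = 38790 s = 10.78 h.
Half-life 28.0 h → k = ln 2 / 28.0 = 0.02476 h⁻¹ = 0.5941 d⁻¹.
After decay, C = 1.244 × e^(−kt) = 1.244 × 0.7659 = 0.9528 mg/L.
Second outfall: C = (1.186·0.9528 + 0.08900·33.70)/1.275 = 3.238 mg/L.

3.24 mg/L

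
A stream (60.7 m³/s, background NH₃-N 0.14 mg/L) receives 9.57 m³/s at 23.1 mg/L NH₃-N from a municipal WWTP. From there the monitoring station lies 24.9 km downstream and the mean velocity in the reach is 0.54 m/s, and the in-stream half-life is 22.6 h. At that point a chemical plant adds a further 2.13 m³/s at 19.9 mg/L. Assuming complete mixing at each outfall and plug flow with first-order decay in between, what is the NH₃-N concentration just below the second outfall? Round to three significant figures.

2.73 mg/L

Flow-weighted average: C = (60.70·0.1400 + 9.570·23.10) / 70.27 = 229.6/70.27 = 3.267 mg/L; combined flow 70.27 m³/s.
Travel time t = 24.9·1000 / 0.54 = 46110 s = 12.81 h.
Half-life 22.6 h → k = ln 2 / 22.6 = 0.03067 h⁻¹ = 0.7361 d⁻¹.
First-order decay: C = 3.267·exp(−k·t) = 3.267·0.6751 = 2.206 mg/L.
At the second outfall, C = (70.27·2.206 + 2.130·19.90) / (70.27 + 2.130) = 2.726 mg/L.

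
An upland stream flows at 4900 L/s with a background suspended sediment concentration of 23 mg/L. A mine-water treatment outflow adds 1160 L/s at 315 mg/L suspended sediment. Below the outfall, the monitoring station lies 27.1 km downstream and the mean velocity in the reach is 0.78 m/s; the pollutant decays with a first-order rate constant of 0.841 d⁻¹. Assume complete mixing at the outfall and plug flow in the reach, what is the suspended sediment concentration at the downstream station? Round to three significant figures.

Conservation of mass: C = (4900·23.00 + 1160·315.0) / 6060 = 478100/6060 = 78.89 mg/L.
Travel time t = 27.1·1000 / 0.78 = 34740 s = 9.651 h.
Applying C = C₀e^(−kt): 78.89 × 0.7131 = 56.26 mg/L.

56.3 mg/L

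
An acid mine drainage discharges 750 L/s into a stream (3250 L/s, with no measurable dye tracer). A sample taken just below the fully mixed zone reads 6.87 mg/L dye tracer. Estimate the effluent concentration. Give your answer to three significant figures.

Mass balance: 3250·0 + 750.0·Cₑ = 4000·6.870
→ Cₑ = (4000·6.870 − 3250·0) / 750.0 = 36.64 mg/L.

36.6 mg/L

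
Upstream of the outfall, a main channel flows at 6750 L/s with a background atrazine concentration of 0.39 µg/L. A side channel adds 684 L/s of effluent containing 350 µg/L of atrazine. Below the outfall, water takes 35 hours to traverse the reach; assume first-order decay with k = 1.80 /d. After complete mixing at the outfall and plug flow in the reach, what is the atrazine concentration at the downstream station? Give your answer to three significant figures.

Flow-weighted average: C = (6750·0.3900 + 684.0·350.0) / 7434 = 242000/7434 = 32.56 µg/L.
First-order decay: C = 32.56·exp(−k·t) = 32.56·0.07244 = 2.358 µg/L.

2.36 µg/L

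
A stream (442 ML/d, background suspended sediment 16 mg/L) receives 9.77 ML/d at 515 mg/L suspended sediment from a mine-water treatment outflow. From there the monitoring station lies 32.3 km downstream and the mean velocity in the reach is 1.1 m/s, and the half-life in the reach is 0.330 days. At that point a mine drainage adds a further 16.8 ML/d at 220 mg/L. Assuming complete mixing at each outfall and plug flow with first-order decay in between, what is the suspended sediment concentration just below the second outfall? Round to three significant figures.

Mixed concentration C = ΣQC/ΣQ = (442.0·16.00 + 9.770·515.0) / 451.8 = 12100/451.8 = 26.79 mg/L; combined flow 451.8 ML/d.
Travel time t = 32.3·1000 / 1.1 = 29360 s = 8.157 h.
Half-life 0.330 d → k = ln 2 / 0.330 = 2.100 d⁻¹.
Decay over the reach: 26.79·exp(−kt) = 26.79·0.4898 = 13.12 mg/L.
Second outfall: C = (451.8·13.12 + 16.80·220.0)/468.6 = 20.54 mg/L.

20.5 mg/L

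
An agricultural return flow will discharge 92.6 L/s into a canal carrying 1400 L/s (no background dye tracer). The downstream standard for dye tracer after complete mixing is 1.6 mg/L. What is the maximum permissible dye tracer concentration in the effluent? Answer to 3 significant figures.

25.8 mg/L

At the limit, (Qr·Cr + Qe·Cₑ)/(Qr + Qe) = 1.6:
Cₑ = (1493·1.6 − 1400·0) / 92.60 = 25.79 mg/L.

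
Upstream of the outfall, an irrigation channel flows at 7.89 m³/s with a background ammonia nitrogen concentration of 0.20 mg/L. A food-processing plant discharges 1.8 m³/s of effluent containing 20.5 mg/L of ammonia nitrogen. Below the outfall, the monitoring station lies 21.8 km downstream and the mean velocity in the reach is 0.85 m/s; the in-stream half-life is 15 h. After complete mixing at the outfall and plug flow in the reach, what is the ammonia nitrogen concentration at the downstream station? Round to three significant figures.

2.86 mg/L

After mixing, C = (7.890·0.2000 + 1.800·20.50) / 9.690 = 38.48/9.690 = 3.971 mg/L.
Travel time t = 21.8·1000 / 0.85 = 25650 s = 7.124 h.
Half-life 15 h → k = ln 2 / 15 = 0.04621 h⁻¹ = 1.109 d⁻¹.
After decay, C = 3.971 × e^(−kt) = 3.971 × 0.7195 = 2.857 mg/L.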